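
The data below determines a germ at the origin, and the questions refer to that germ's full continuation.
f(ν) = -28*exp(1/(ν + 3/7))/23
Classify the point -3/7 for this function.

The point is an essential singularity.

The exponent 1/(ν - (-3/7)) has a pole at -3/7, so exp(1/(ν - (-3/7))) takes every nonzero value near it: an essential singularity (not a pole of any order).


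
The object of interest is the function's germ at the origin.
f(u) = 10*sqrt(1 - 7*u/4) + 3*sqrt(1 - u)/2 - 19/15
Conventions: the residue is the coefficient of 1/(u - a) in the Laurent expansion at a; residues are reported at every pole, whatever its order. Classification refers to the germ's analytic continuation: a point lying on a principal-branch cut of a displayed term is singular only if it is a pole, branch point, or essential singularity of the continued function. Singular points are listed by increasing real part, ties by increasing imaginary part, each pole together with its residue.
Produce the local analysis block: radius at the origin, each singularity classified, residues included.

Branch term (3/2)*sqrt(1 - u/(1)): its argument vanishes at u = 1, a square-root branch point, modulus 1.
Branch term (10)*sqrt(1 - u/(4/7)): its argument vanishes at u = 4/7, a square-root branch point, modulus 4/7.
The radius of convergence is the smallest modulus among the singular points: 4/7.
List the singular points by increasing real part (a conjugate pair: the negative imaginary part first).

Radius of convergence at 0: 4/7.
At 4/7: an algebraic (square-root) branch point.
At 1: an algebraic (square-root) branch point.


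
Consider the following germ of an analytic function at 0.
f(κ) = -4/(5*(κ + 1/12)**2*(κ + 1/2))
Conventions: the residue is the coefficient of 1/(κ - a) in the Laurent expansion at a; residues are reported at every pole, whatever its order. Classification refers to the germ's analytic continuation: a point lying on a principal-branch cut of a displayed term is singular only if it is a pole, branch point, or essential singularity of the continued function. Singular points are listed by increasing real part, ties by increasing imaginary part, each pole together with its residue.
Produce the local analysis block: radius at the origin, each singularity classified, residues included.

Radius of convergence at 0: 1/12.
At -1/2: a pole of order 1; residue -576/125.
At -1/12: a pole of order 2; residue 576/125.

Denominator factor (κ + 1/2): pole of order 1 at -1/2, modulus 1/2.
Denominator factor (κ + 1/12)^2: pole of order 2 at -1/12, modulus 1/12.
The radius of convergence is the smallest modulus among the singular points: 1/12.
At the order-1 pole -1/2 set g(κ) = (κ - (-1/2))*f(κ) = -4/(5*(κ + 1/12)**2).
Simple pole: residue = g(a) at a = -1/2, which is -576/125.
At the order-2 pole -1/12 set g(κ) = (κ - (-1/12))^2*f(κ) = -4/(5*(κ + 1/2)).
Order-2 pole: residue = g'(a); g'(-1/12) = 576/125, so the residue is 576/125.
List the singular points by increasing real part (a conjugate pair: the negative imaginary part first).


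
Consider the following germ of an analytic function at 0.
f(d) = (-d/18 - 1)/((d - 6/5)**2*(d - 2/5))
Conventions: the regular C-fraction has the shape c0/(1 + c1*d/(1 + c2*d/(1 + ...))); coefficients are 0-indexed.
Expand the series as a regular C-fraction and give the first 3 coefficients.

The regular C-fraction coefficients are [125/72, -38/9, 1651/1368].

Taylor coefficients (expand at 0): a_0 = 125/72, a_1 = 2375/324, a_2 = 171875/7776.
c0 = a_0 = 125/72. Peel one level at a time: if S = 1 + c*d/S' with S'(0) = 1, then c is the d-coefficient of S and S' = c*d/(S - 1).
S_1 = c0/f = 1 + (-38/9)*d + (1651/324)*d^2 + ...; c1 = -38/9.
S_2 = c1*d/(S_1 - 1) = 1 + (1651/1368)*d + ...; c2 = 1651/1368.


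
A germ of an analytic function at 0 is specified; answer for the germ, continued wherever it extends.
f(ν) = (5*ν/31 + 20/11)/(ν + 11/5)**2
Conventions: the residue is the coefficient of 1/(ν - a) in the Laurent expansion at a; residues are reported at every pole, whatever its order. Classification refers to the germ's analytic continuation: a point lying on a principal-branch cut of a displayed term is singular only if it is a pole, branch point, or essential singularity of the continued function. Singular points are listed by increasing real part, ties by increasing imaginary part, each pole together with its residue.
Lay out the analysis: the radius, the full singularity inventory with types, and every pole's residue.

Denominator factor (ν + 11/5)^2: pole of order 2 at -11/5, modulus 11/5.
The radius of convergence is the smallest modulus among the singular points: 11/5.
At the order-2 pole -11/5 set g(ν) = (ν - (-11/5))^2*f(ν) = 5*ν/31 + 20/11.
Order-2 pole: residue = g'(a); g'(-11/5) = 5/31, so the residue is 5/31.

Radius of convergence at 0: 11/5.
At -11/5: a pole of order 2; residue 5/31.


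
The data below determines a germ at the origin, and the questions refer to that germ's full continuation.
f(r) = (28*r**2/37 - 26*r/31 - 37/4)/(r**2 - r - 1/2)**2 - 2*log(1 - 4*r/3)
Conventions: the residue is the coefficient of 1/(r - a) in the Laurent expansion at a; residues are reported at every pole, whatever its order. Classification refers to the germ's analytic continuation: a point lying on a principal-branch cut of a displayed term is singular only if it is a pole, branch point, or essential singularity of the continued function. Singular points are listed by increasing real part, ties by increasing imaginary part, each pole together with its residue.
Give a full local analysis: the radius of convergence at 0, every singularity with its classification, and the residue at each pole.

Radius of convergence at 0: -1/2 + (1/2)*sqrt(3).
At 1/2 - (1/2)*sqrt(3): a pole of order 2; residue -(46099/20646)*sqrt(3).
At 3/4: a logarithmic branch point.
At 1/2 + (1/2)*sqrt(3): a pole of order 2; residue (46099/20646)*sqrt(3).

Denominator factor (r**2 - r - 1/2)^2: discriminant 3, real irrational roots 1/2 + (1/2)*sqrt(3) and 1/2 - (1/2)*sqrt(3); poles of order 2, moduli 1/2 + (1/2)*sqrt(3) and -1/2 + (1/2)*sqrt(3).
Branch term (-2)*log(1 - r/(3/4)): its argument vanishes at r = 3/4, a logarithmic branch point, modulus 3/4.
The radius of convergence is the smallest modulus among the singular points: -1/2 + (1/2)*sqrt(3).
The branch term is analytic at 1/2 - (1/2)*sqrt(3) and contributes nothing to the residue; only the rational part matters.
The factor r**2 - r - 1/2 splits as (r - a)(r - a') with a = 1/2 - (1/2)*sqrt(3), a' = 1/2 + (1/2)*sqrt(3). At the order-2 pole a set g(r) = (r - a)^2*(rational part) = [28*r**2/37 - 26*r/31 - 37/4] / (r - a')^2.
Order-2 pole: residue = g'(a); g'(1/2 - (1/2)*sqrt(3)) = -(46099/20646)*sqrt(3), so the residue is -(46099/20646)*sqrt(3).
The branch term is analytic at 1/2 + (1/2)*sqrt(3) and contributes nothing to the residue; only the rational part matters.
The factor r**2 - r - 1/2 splits as (r - a)(r - a') with a = 1/2 + (1/2)*sqrt(3), a' = 1/2 - (1/2)*sqrt(3). At the order-2 pole a set g(r) = (r - a)^2*(rational part) = [28*r**2/37 - 26*r/31 - 37/4] / (r - a')^2.
Order-2 pole: residue = g'(a); g'(1/2 + (1/2)*sqrt(3)) = (46099/20646)*sqrt(3), so the residue is (46099/20646)*sqrt(3).
List the singular points by increasing real part (a conjugate pair: the negative imaginary part first).


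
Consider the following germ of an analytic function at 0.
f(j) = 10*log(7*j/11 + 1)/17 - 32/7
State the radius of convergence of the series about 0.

The radius of convergence is 11/7.

Branch term (10/17)*log(1 - j/(-11/7)): its argument vanishes at j = -11/7, a logarithmic branch point, modulus 11/7.
The radius of convergence is the smallest modulus among the singular points: 11/7.


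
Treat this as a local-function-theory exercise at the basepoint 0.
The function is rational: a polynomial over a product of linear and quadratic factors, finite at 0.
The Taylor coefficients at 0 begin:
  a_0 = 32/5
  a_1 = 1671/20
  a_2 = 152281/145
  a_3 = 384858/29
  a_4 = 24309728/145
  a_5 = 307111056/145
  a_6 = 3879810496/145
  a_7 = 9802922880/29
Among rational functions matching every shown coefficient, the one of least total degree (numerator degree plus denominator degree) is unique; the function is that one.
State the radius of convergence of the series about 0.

The radius of convergence is -3/4 + (1/4)*sqrt(11).

No rational of total degree below 4 reproduces all 8 coefficients; solving the [2/2] Pade equations on them gives f(ν) = (13*ν**2/29 - 27*ν/32 - 4/5)/(ν**2 + 3*ν/2 - 1/8), whose expansion matches every shown term.
Denominator factor (ν**2 + 3*ν/2 - 1/8): discriminant 11/4, real irrational roots -3/4 + (1/4)*sqrt(11) and -3/4 - (1/4)*sqrt(11); poles of order 1, moduli -3/4 + (1/4)*sqrt(11) and 3/4 + (1/4)*sqrt(11).
The radius of convergence is the smallest modulus among the singular points: -3/4 + (1/4)*sqrt(11).


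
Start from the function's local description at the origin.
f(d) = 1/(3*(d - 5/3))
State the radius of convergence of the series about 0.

The radius of convergence is 5/3.

Denominator factor (d - 5/3): pole of order 1 at 5/3, modulus 5/3.
The radius of convergence is the smallest modulus among the singular points: 5/3.


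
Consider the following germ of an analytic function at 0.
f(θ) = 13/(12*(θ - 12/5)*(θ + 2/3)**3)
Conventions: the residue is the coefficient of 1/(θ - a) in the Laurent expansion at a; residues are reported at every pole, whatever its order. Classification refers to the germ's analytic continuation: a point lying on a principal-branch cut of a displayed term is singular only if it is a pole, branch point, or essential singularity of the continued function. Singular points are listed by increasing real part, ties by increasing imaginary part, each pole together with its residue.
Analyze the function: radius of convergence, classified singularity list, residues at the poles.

Radius of convergence at 0: 2/3.
At -2/3: a pole of order 3; residue -14625/389344.
At 12/5: a pole of order 1; residue 14625/389344.

Denominator factor (θ + 2/3)^3: pole of order 3 at -2/3, modulus 2/3.
Denominator factor (θ - 12/5): pole of order 1 at 12/5, modulus 12/5.
The radius of convergence is the smallest modulus among the singular points: 2/3.
At the order-3 pole -2/3 set g(θ) = (θ - (-2/3))^3*f(θ) = 13/(12*(θ - 12/5)).
Order-3 pole: residue = g''(a)/2; g''(-2/3) = -14625/194672, so the residue is -14625/389344.
At the order-1 pole 12/5 set g(θ) = (θ - (12/5))*f(θ) = 13/(12*(θ + 2/3)**3).
Simple pole: residue = g(a) at a = 12/5, which is 14625/389344.
List the singular points by increasing real part (a conjugate pair: the negative imaginary part first).


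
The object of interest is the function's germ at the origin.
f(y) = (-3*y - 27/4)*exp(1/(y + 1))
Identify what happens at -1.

The point is an essential singularity.

The exponent 1/(y - (-1)) has a pole at -1, so exp(1/(y - (-1))) takes every nonzero value near it: an essential singularity (not a pole of any order).


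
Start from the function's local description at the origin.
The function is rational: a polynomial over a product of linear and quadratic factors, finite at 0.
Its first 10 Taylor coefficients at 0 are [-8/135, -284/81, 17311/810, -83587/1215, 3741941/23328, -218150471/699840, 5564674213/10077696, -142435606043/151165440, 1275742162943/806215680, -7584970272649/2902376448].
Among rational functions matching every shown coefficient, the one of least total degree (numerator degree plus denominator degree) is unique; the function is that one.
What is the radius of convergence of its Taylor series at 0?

The radius of convergence is 3/4.

No rational of total degree below 8 reproduces all 10 coefficients; solving the [1/7] Pade equations on them gives f(ζ) = (-13*ζ/8 - 1/40)/((ζ + 3/4)**3*(ζ**2 + 11*ζ/12 + 1)**2), whose expansion matches every shown term.
Denominator factor (ζ**2 + 11*ζ/12 + 1)^2: discriminant -455/144, complex-conjugate roots (-11/24) + ((1/24)*sqrt(455))*i and (-11/24) - ((1/24)*sqrt(455))*i; poles of order 2, moduli 1 and 1.
Denominator factor (ζ + 3/4)^3: pole of order 3 at -3/4, modulus 3/4.
The radius of convergence is the smallest modulus among the singular points: 3/4.


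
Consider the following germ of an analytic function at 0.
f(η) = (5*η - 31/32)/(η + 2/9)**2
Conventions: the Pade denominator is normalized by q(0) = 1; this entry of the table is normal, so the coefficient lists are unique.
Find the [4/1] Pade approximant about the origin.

Taylor coefficients needed (expand at 0): a_0 = -2511/128, a_1 = 35559/128, a_2 = -1076733/512, a_3 = 3405159/256, a_4 = -157956075/2048, a_5 = 869968917/2048.
Write the denominator as Q(η) = 1 + q1*η. Requiring Q*f - P = O(η^6) with deg P <= 4 kills the coefficients of η^5..η^5 in Q*f:
  η^5: a_5 + q1*a_4 = 0, i.e. 869968917/2048 + (-157956075/2048)*q1 = 0.
Solving this linear system: q1 = 14733/2675.
The numerator is Q*f truncated at degree 4: P0 = a_0 = -2511/128; P1 = a_1 + q1*a_0 = 29062881/171200; P2 = a_2 + q1*a_1 = -784697787/1369600; P3 = a_3 + q1*a_2 = 2354093361/1369600; P4 = a_4 + q1*a_3 = -21186840249/5478400.

The Pade approximant has numerator coefficients [-2511/128, 29062881/171200, -784697787/1369600, 2354093361/1369600, -21186840249/5478400]; denominator coefficients [1, 14733/2675].


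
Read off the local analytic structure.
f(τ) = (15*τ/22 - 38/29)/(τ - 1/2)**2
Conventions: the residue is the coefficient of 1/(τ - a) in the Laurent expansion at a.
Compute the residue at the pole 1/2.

At the order-2 pole 1/2 set g(τ) = (τ - (1/2))^2*f(τ) = 15*τ/22 - 38/29.
Order-2 pole: residue = g'(a); g'(1/2) = 15/22, so the residue is 15/22.

The residue is 15/22.


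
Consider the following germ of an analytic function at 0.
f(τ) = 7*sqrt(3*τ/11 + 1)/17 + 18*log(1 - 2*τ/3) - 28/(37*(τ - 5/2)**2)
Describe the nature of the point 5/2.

The point is a pole of order 2.

The denominator factor τ - 5/2 vanishes at 5/2 and appears to the power 2; the numerator there equals -28/37, nonzero, and no other factor vanishes.
The branch terms are analytic at this point.
Hence a pole whose order is the multiplicity, 2.


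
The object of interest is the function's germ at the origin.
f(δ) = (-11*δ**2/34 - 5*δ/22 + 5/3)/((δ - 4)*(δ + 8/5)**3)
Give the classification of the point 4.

The denominator factor δ - 4 vanishes at 4 and appears to the power 1; the numerator there equals -2479/561, nonzero, and no other factor vanishes.
Hence a pole whose order is the multiplicity, 1.

The point is a pole of order 1.


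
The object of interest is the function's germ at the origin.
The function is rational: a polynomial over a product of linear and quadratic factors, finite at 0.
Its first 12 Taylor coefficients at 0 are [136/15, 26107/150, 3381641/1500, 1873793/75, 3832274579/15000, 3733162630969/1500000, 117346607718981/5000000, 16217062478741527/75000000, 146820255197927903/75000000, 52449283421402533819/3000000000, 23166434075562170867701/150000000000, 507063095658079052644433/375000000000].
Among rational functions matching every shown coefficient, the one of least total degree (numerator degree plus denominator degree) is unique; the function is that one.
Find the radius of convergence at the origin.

No rational of total degree below 10 reproduces all 12 coefficients; solving the [2/8] Pade equations on them gives f(ε) = (11*ε**2/12 + 9*ε/16 + 17/15)/((ε - 1/8)**2*(ε**2 - 9*ε/5 + 2)**3), whose expansion matches every shown term.
Denominator factor (ε**2 - 9*ε/5 + 2)^3: discriminant -119/25, complex-conjugate roots (9/10) + ((1/10)*sqrt(119))*i and (9/10) - ((1/10)*sqrt(119))*i; poles of order 3, moduli sqrt(2) and sqrt(2).
Denominator factor (ε - 1/8)^2: pole of order 2 at 1/8, modulus 1/8.
The radius of convergence is the smallest modulus among the singular points: 1/8.

The radius of convergence is 1/8.


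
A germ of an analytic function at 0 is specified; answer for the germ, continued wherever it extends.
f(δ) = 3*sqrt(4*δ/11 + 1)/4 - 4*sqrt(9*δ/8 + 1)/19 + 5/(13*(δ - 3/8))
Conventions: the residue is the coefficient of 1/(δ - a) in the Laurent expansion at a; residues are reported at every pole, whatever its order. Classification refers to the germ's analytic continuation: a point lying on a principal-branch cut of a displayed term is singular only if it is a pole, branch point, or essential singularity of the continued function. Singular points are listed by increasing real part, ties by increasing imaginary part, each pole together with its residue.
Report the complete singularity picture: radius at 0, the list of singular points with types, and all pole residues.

Radius of convergence at 0: 3/8.
At -11/4: an algebraic (square-root) branch point.
At -8/9: an algebraic (square-root) branch point.
At 3/8: a pole of order 1; residue 5/13.

Denominator factor (δ - 3/8): pole of order 1 at 3/8, modulus 3/8.
Branch term (3/4)*sqrt(1 - δ/(-11/4)): its argument vanishes at δ = -11/4, a square-root branch point, modulus 11/4.
Branch term (-4/19)*sqrt(1 - δ/(-8/9)): its argument vanishes at δ = -8/9, a square-root branch point, modulus 8/9.
The radius of convergence is the smallest modulus among the singular points: 3/8.
The branch terms are analytic at 3/8 and contribute nothing to the residue; only the rational part matters.
At the order-1 pole 3/8 set g(δ) = (δ - (3/8))*(rational part) = 5/13.
Simple pole: residue = g(a) at a = 3/8, which is 5/13.
List the singular points by increasing real part (a conjugate pair: the negative imaginary part first).


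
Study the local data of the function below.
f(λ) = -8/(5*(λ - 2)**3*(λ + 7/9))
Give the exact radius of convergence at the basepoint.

Denominator factor (λ - 2)^3: pole of order 3 at 2, modulus 2.
Denominator factor (λ + 7/9): pole of order 1 at -7/9, modulus 7/9.
The radius of convergence is the smallest modulus among the singular points: 7/9.

The radius of convergence is 7/9.


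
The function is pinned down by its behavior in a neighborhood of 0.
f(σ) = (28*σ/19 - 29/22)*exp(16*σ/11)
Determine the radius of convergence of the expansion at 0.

The factor exp(16*σ/11) is entire and contributes no finite singular point.
The polynomial part has no poles.
No finite singular points: the Taylor series at 0 converges everywhere.

The radius of convergence is infinite.


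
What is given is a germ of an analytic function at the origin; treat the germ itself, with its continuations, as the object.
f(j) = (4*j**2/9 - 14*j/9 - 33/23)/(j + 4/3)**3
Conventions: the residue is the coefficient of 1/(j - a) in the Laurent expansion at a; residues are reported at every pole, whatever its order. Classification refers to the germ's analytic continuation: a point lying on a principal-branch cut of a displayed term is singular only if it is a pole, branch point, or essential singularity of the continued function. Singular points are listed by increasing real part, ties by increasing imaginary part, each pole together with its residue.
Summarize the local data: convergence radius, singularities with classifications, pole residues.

Radius of convergence at 0: 4/3.
At -4/3: a pole of order 3; residue 4/9.

Denominator factor (j + 4/3)^3: pole of order 3 at -4/3, modulus 4/3.
The radius of convergence is the smallest modulus among the singular points: 4/3.
At the order-3 pole -4/3 set g(j) = (j - (-4/3))^3*f(j) = 4*j**2/9 - 14*j/9 - 33/23.
Order-3 pole: residue = g''(a)/2; g''(-4/3) = 8/9, so the residue is 4/9.


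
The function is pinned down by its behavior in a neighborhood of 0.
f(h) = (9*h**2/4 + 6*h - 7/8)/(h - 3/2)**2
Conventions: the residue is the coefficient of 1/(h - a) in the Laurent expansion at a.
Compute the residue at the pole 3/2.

At the order-2 pole 3/2 set g(h) = (h - (3/2))^2*f(h) = 9*h**2/4 + 6*h - 7/8.
Order-2 pole: residue = g'(a); g'(3/2) = 51/4, so the residue is 51/4.

The residue is 51/4.


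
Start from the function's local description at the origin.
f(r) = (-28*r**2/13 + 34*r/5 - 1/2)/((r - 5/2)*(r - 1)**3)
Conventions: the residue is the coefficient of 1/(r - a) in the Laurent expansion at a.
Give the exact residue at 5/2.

The residue is 316/351.

At the order-1 pole 5/2 set g(r) = (r - (5/2))*f(r) = (-28*r**2/13 + 34*r/5 - 1/2)/(r - 1)**3.
Simple pole: residue = g(a) at a = 5/2, which is 316/351.


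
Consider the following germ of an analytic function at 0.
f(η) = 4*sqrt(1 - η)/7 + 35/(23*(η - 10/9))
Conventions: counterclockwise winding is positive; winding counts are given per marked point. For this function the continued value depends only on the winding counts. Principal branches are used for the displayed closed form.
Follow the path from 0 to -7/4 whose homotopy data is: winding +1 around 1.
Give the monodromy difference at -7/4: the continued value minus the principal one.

Continued minus principal equals -(4/7)*sqrt(11).

The rational part is single-valued and drops out of the difference; each branch term changes only by its own monodromy.
(4/7)*sqrt(1 - η/(1)): winding +1 is odd, the square root flips sign, contributing -2*(4/7)*sqrt(1 - (-7/4)/(1)) = -2*(4/7)*sqrt(11/4) = -(4/7)*sqrt(11).
Summing the contributions at η = -7/4 gives -(4/7)*sqrt(11).


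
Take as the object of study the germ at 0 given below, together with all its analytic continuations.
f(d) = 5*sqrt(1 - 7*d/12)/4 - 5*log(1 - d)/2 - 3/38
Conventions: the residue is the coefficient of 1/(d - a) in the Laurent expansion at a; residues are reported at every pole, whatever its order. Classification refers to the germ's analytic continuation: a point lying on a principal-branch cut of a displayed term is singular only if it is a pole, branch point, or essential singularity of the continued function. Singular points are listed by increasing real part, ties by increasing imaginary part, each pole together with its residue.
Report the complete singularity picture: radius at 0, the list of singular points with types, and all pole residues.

Branch term (-5/2)*log(1 - d/(1)): its argument vanishes at d = 1, a logarithmic branch point, modulus 1.
Branch term (5/4)*sqrt(1 - d/(12/7)): its argument vanishes at d = 12/7, a square-root branch point, modulus 12/7.
The radius of convergence is the smallest modulus among the singular points: 1.
List the singular points by increasing real part (a conjugate pair: the negative imaginary part first).

Radius of convergence at 0: 1.
At 1: a logarithmic branch point.
At 12/7: an algebraic (square-root) branch point.


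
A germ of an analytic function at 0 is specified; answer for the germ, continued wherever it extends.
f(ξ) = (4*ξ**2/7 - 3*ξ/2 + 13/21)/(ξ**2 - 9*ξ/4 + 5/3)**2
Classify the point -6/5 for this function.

The point is a regular point.

Denominator factors: ξ**2 - 9*ξ/4 + 5/3 = 871/150 at ξ = -6/5 — none vanishes.
So the germ continues analytically to -6/5.


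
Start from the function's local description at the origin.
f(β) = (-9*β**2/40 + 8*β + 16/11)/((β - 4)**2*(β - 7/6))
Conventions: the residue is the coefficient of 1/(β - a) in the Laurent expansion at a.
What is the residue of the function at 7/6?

At the order-1 pole 7/6 set g(β) = (β - (7/6))*f(β) = (-9*β**2/40 + 8*β + 16/11)/(β - 4)**2.
Simple pole: residue = g(a) at a = 7/6, which is 166029/127160.

The residue is 166029/127160.


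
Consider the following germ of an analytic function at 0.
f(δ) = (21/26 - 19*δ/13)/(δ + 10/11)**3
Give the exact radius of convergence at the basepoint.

The radius of convergence is 10/11.

Denominator factor (δ + 10/11)^3: pole of order 3 at -10/11, modulus 10/11.
The radius of convergence is the smallest modulus among the singular points: 10/11.


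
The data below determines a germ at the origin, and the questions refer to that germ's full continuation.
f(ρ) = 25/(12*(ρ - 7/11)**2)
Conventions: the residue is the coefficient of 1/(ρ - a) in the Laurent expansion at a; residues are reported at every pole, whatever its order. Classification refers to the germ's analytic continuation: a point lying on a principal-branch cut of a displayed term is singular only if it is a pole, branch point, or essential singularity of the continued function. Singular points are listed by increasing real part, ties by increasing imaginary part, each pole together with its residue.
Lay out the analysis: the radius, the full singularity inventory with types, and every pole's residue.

Denominator factor (ρ - 7/11)^2: pole of order 2 at 7/11, modulus 7/11.
The radius of convergence is the smallest modulus among the singular points: 7/11.
At the order-2 pole 7/11 set g(ρ) = (ρ - (7/11))^2*f(ρ) = 25/12.
Order-2 pole: residue = g'(a); g'(7/11) = 0, so the residue is 0.

Radius of convergence at 0: 7/11.
At 7/11: a pole of order 2; residue 0.


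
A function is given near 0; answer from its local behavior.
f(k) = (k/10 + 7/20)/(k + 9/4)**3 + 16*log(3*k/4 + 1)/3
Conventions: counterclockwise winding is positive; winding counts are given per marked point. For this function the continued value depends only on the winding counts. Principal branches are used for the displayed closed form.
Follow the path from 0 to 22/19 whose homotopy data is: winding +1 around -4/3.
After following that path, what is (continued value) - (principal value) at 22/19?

Continued minus principal equals (32/3)*pi*i.

The rational part is single-valued and drops out of the difference; each branch term changes only by its own monodromy.
(16/3)*log(1 - k/(-4/3)): each positive loop around -4/3 adds 2*pi*i to the log, so winding +1 contributes (16/3)*(1)*2*pi*i = (32/3)*pi*i.
Summing the contributions at k = 22/19 gives (32/3)*pi*i.


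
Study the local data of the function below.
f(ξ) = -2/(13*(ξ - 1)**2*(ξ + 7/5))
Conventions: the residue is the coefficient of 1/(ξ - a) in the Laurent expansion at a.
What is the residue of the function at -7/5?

At the order-1 pole -7/5 set g(ξ) = (ξ - (-7/5))*f(ξ) = -2/(13*(ξ - 1)**2).
Simple pole: residue = g(a) at a = -7/5, which is -25/936.

The residue is -25/936.


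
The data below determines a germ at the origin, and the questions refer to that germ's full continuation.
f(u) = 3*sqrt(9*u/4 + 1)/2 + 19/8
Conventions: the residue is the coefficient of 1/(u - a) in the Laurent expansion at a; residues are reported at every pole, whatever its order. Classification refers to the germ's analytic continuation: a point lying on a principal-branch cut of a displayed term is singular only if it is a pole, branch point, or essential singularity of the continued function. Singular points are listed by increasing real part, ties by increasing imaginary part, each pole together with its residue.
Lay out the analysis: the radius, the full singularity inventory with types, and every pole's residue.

Radius of convergence at 0: 4/9.
At -4/9: an algebraic (square-root) branch point.

Branch term (3/2)*sqrt(1 - u/(-4/9)): its argument vanishes at u = -4/9, a square-root branch point, modulus 4/9.
The radius of convergence is the smallest modulus among the singular points: 4/9.


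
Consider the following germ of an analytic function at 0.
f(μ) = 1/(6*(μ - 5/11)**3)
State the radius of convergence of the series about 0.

The radius of convergence is 5/11.

Denominator factor (μ - 5/11)^3: pole of order 3 at 5/11, modulus 5/11.
The radius of convergence is the smallest modulus among the singular points: 5/11.


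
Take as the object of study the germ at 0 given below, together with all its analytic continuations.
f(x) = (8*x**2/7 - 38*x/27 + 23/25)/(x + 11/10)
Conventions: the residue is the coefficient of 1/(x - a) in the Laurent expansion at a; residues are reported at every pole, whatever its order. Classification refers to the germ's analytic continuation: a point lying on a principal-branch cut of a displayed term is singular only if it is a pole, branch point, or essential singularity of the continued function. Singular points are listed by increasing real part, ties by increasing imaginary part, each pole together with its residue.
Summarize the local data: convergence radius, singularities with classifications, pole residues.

Denominator factor (x + 11/10): pole of order 1 at -11/10, modulus 11/10.
The radius of convergence is the smallest modulus among the singular points: 11/10.
At the order-1 pole -11/10 set g(x) = (x - (-11/10))*f(x) = 8*x**2/7 - 38*x/27 + 23/25.
Simple pole: residue = g(a) at a = -11/10, which is 18196/4725.

Radius of convergence at 0: 11/10.
At -11/10: a pole of order 1; residue 18196/4725.


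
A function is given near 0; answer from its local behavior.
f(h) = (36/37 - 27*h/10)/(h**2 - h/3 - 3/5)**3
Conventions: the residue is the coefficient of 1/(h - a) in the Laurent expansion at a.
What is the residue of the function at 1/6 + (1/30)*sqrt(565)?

The residue is (1410615/106774378)*sqrt(565).

The factor h**2 - h/3 - 3/5 splits as (h - a)(h - a') with a = 1/6 + (1/30)*sqrt(565), a' = 1/6 - (1/30)*sqrt(565). At the order-3 pole a set g(h) = (h - a)^3*f(h) = [36/37 - 27*h/10] / (h - a')^3.
Order-3 pole: residue = g''(a)/2; g''(1/6 + (1/30)*sqrt(565)) = (1410615/53387189)*sqrt(565), so the residue is (1410615/106774378)*sqrt(565).


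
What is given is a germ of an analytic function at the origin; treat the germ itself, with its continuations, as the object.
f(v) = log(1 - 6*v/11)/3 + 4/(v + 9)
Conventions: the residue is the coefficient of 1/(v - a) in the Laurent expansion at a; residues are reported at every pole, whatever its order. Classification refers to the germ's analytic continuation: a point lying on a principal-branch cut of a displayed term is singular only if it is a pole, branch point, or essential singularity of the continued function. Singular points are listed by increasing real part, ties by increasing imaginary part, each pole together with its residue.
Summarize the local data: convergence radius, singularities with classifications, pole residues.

Denominator factor (v + 9): pole of order 1 at -9, modulus 9.
Branch term (1/3)*log(1 - v/(11/6)): its argument vanishes at v = 11/6, a logarithmic branch point, modulus 11/6.
The radius of convergence is the smallest modulus among the singular points: 11/6.
The branch term is analytic at -9 and contributes nothing to the residue; only the rational part matters.
At the order-1 pole -9 set g(v) = (v - (-9))*(rational part) = 4.
Simple pole: residue = g(a) at a = -9, which is 4.
List the singular points by increasing real part (a conjugate pair: the negative imaginary part first).

Radius of convergence at 0: 11/6.
At -9: a pole of order 1; residue 4.
At 11/6: a logarithmic branch point.


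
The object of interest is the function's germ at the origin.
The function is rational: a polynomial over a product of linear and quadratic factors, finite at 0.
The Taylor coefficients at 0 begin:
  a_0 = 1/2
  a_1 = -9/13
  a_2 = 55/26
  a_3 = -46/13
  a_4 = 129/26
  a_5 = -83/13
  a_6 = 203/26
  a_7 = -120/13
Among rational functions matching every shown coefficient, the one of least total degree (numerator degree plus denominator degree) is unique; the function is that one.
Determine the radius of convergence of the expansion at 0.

No rational of total degree below 4 reproduces all 8 coefficients; solving the [2/2] Pade equations on them gives f(ψ) = (16*ψ**2/13 + 4*ψ/13 + 1/2)/(ψ + 1)**2, whose expansion matches every shown term.
Denominator factor (ψ + 1)^2: pole of order 2 at -1, modulus 1.
The radius of convergence is the smallest modulus among the singular points: 1.

The radius of convergence is 1.


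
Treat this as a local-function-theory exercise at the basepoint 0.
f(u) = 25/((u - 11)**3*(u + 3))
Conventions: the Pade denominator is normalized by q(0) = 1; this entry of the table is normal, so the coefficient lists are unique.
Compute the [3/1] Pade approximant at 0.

The Pade approximant has numerator coefficients [-25/3993, -17525/8286806, -13025/45577433, -113500/1504055289]; denominator coefficients [1, 7441/18678].

Taylor coefficients needed (expand at 0): a_0 = -25/3993, a_1 = 50/131769, a_2 = -1900/4348377, a_3 = 14150/143496441, a_4 = -186025/4735382553.
Write the denominator as Q(u) = 1 + q1*u. Requiring Q*f - P = O(u^5) with deg P <= 3 kills the coefficients of u^4..u^4 in Q*f:
  u^4: a_4 + q1*a_3 = 0, i.e. -186025/4735382553 + (14150/143496441)*q1 = 0.
Solving this linear system: q1 = 7441/18678.
The numerator is Q*f truncated at degree 3: P0 = a_0 = -25/3993; P1 = a_1 + q1*a_0 = -17525/8286806; P2 = a_2 + q1*a_1 = -13025/45577433; P3 = a_3 + q1*a_2 = -113500/1504055289.


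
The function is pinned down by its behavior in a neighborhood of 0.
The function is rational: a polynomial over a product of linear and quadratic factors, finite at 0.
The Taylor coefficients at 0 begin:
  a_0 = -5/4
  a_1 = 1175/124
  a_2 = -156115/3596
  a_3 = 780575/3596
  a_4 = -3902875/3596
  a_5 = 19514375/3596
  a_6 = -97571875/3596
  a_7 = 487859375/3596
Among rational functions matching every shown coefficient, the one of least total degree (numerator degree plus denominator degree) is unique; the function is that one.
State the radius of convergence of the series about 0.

No rational of total degree below 3 reproduces all 8 coefficients; solving the [2/1] Pade equations on them gives f(ω) = (23*ω**2/29 + 20*ω/31 - 1/4)/(ω + 1/5), whose expansion matches every shown term.
Denominator factor (ω + 1/5): pole of order 1 at -1/5, modulus 1/5.
The radius of convergence is the smallest modulus among the singular points: 1/5.

The radius of convergence is 1/5.


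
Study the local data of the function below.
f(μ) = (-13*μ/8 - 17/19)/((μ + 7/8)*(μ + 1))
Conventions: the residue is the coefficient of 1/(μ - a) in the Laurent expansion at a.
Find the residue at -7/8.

The residue is 641/152.

At the order-1 pole -7/8 set g(μ) = (μ - (-7/8))*f(μ) = (-13*μ/8 - 17/19)/(μ + 1).
Simple pole: residue = g(a) at a = -7/8, which is 641/152.


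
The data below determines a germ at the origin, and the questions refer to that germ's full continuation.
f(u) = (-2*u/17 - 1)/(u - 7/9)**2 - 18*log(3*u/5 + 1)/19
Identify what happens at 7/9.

The point is a pole of order 2.

The denominator factor u - 7/9 vanishes at 7/9 and appears to the power 2; the numerator there equals -167/153, nonzero, and no other factor vanishes.
The branch terms are analytic at this point.
Hence a pole whose order is the multiplicity, 2.


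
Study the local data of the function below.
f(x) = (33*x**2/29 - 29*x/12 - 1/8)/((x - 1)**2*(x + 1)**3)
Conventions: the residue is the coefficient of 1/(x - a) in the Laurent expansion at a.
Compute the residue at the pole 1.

At the order-2 pole 1 set g(x) = (x - (1))^2*f(x) = (33*x**2/29 - 29*x/12 - 1/8)/(x + 1)**3.
Order-2 pole: residue = g'(a); g'(1) = 2735/11136, so the residue is 2735/11136.

The residue is 2735/11136.


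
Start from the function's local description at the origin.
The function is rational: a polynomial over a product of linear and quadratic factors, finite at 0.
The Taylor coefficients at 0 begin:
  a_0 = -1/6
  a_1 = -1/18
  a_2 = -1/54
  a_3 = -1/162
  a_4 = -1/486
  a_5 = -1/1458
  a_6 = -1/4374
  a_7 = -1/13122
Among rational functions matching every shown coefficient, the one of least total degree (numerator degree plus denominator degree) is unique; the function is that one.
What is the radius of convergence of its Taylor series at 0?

The radius of convergence is 3.

No rational of total degree below 1 reproduces all 8 coefficients; solving the [0/1] Pade equations on them gives f(κ) = 1/(2*(κ - 3)), whose expansion matches every shown term.
Denominator factor (κ - 3): pole of order 1 at 3, modulus 3.
The radius of convergence is the smallest modulus among the singular points: 3.


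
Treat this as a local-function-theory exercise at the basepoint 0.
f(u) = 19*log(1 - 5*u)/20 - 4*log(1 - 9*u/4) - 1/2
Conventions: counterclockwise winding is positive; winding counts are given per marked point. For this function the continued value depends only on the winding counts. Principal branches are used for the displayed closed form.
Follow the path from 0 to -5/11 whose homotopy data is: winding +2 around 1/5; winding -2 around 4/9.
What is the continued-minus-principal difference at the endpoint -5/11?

The rational part is single-valued and drops out of the difference; each branch term changes only by its own monodromy.
(19/20)*log(1 - u/(1/5)): each positive loop around 1/5 adds 2*pi*i to the log, so winding +2 contributes (19/20)*(2)*2*pi*i = (19/5)*pi*i.
(-4)*log(1 - u/(4/9)): each positive loop around 4/9 adds 2*pi*i to the log, so winding -2 contributes (-4)*(-2)*2*pi*i = (16)*pi*i.
Summing the contributions at u = -5/11 gives (99/5)*pi*i.

Continued minus principal equals (99/5)*pi*i.


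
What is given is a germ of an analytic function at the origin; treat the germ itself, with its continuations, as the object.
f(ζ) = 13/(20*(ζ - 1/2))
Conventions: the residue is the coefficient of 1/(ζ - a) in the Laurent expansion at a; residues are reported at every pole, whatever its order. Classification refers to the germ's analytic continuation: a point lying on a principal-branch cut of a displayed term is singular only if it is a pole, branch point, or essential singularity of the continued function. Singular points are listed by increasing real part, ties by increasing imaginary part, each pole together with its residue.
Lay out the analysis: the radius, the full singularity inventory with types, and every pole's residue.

Radius of convergence at 0: 1/2.
At 1/2: a pole of order 1; residue 13/20.

Denominator factor (ζ - 1/2): pole of order 1 at 1/2, modulus 1/2.
The radius of convergence is the smallest modulus among the singular points: 1/2.
At the order-1 pole 1/2 set g(ζ) = (ζ - (1/2))*f(ζ) = 13/20.
Simple pole: residue = g(a) at a = 1/2, which is 13/20.


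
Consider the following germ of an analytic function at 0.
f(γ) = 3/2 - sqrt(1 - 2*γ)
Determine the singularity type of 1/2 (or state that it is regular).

The point is an algebraic (square-root) branch point.

The term (-1)*sqrt(1 - γ/(1/2)) has argument 1 - 1/2/(1/2) = 0 at 1/2: a square-root (algebraic, two-sheeted) branch point; the remaining terms are analytic or single-valued there.


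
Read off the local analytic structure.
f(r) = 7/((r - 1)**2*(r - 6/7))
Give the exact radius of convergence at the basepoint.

Denominator factor (r - 1)^2: pole of order 2 at 1, modulus 1.
Denominator factor (r - 6/7): pole of order 1 at 6/7, modulus 6/7.
The radius of convergence is the smallest modulus among the singular points: 6/7.

The radius of convergence is 6/7.


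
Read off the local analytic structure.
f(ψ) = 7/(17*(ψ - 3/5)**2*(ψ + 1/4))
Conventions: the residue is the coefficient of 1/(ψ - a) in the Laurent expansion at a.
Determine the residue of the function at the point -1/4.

At the order-1 pole -1/4 set g(ψ) = (ψ - (-1/4))*f(ψ) = 7/(17*(ψ - 3/5)**2).
Simple pole: residue = g(a) at a = -1/4, which is 2800/4913.

The residue is 2800/4913.


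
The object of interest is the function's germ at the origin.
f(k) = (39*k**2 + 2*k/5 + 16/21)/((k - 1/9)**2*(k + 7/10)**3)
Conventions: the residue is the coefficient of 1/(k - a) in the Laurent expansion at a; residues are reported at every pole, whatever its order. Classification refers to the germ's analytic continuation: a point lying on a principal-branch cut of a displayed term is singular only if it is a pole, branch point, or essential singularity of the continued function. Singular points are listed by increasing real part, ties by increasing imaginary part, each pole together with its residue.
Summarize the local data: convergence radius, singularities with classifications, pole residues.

Radius of convergence at 0: 1/9.
At -7/10: a pole of order 3; residue -1603119600/198787687.
At 1/9: a pole of order 2; residue 1603119600/198787687.

Denominator factor (k - 1/9)^2: pole of order 2 at 1/9, modulus 1/9.
Denominator factor (k + 7/10)^3: pole of order 3 at -7/10, modulus 7/10.
The radius of convergence is the smallest modulus among the singular points: 1/9.
At the order-3 pole -7/10 set g(k) = (k - (-7/10))^3*f(k) = (39*k**2 + 2*k/5 + 16/21)/(k - 1/9)**2.
Order-3 pole: residue = g''(a)/2; g''(-7/10) = -3206239200/198787687, so the residue is -1603119600/198787687.
At the order-2 pole 1/9 set g(k) = (k - (1/9))^2*f(k) = (39*k**2 + 2*k/5 + 16/21)/(k + 7/10)**3.
Order-2 pole: residue = g'(a); g'(1/9) = 1603119600/198787687, so the residue is 1603119600/198787687.
List the singular points by increasing real part (a conjugate pair: the negative imaginary part first).
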